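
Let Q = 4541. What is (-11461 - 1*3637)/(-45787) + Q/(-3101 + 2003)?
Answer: -191341163/50274126 ≈ -3.8060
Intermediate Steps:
(-11461 - 1*3637)/(-45787) + Q/(-3101 + 2003) = (-11461 - 1*3637)/(-45787) + 4541/(-3101 + 2003) = (-11461 - 3637)*(-1/45787) + 4541/(-1098) = -15098*(-1/45787) + 4541*(-1/1098) = 15098/45787 - 4541/1098 = -191341163/50274126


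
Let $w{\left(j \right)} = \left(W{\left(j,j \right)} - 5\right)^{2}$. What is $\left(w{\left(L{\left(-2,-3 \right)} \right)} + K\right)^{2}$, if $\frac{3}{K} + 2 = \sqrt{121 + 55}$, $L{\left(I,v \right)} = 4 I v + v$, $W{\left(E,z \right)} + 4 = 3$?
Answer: $\frac{9604197}{7396} + \frac{9297 \sqrt{11}}{1849} \approx 1315.2$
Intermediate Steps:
$W{\left(E,z \right)} = -1$ ($W{\left(E,z \right)} = -4 + 3 = -1$)
$L{\left(I,v \right)} = v + 4 I v$ ($L{\left(I,v \right)} = 4 I v + v = v + 4 I v$)
$w{\left(j \right)} = 36$ ($w{\left(j \right)} = \left(-1 - 5\right)^{2} = \left(-6\right)^{2} = 36$)
$K = \frac{3}{-2 + 4 \sqrt{11}}$ ($K = \frac{3}{-2 + \sqrt{121 + 55}} = \frac{3}{-2 + \sqrt{176}} = \frac{3}{-2 + 4 \sqrt{11}} \approx 0.26628$)
$\left(w{\left(L{\left(-2,-3 \right)} \right)} + K\right)^{2} = \left(36 + \left(\frac{3}{86} + \frac{3 \sqrt{11}}{43}\right)\right)^{2} = \left(\frac{3099}{86} + \frac{3 \sqrt{11}}{43}\right)^{2}$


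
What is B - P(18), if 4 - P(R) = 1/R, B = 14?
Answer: 181/18 ≈ 10.056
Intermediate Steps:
P(R) = 4 - 1/R
B - P(18) = 14 - (4 - 1/18) = 14 - 1*71/18 = 14 - 71/18 = 181/18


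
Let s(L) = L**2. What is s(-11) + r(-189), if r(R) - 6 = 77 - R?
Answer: 393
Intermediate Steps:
r(R) = 83 - R (r(R) = 6 + (77 - R) = 83 - R)
s(-11) + r(-189) = (-11)**2 + (83 - 1*(-189)) = 121 + (83 + 189) = 121 + 272 = 393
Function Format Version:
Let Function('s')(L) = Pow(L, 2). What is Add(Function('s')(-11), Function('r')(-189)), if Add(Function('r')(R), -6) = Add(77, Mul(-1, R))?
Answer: 393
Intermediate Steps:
Function('r')(R) = Add(83, Mul(-1, R)) (Function('r')(R) = Add(6, Add(77, Mul(-1, R))) = Add(83, Mul(-1, R)))
Add(Function('s')(-11), Function('r')(-189)) = Add(Pow(-11, 2), Add(83, Mul(-1, -189))) = Add(121, Add(83, 189)) = Add(121, 272) = 393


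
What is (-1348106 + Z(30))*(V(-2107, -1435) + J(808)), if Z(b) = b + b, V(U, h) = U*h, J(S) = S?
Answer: -4076966964238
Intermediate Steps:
Z(b) = 2*b
(-1348106 + Z(30))*(V(-2107, -1435) + J(808)) = (-1348106 + 2*30)*(-2107*(-1435) + 808) = (-1348106 + 60)*(3023545 + 808) = -1348046*3024353 = -4076966964238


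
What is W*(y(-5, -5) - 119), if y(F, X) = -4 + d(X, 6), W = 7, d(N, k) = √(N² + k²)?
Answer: -861 + 7*√61 ≈ -806.33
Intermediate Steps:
y(F, X) = -4 + √(36 + X²) (y(F, X) = -4 + √(X² + 6²) = -4 + √(X² + 36) = -4 + √(36 + X²))
W*(y(-5, -5) - 119) = 7*((-4 + √(36 + (-5)²)) - 119) = 7*((-4 + √(36 + 25)) - 119) = 7*((-4 + √61) - 119) = 7*(-123 + √61) = -861 + 7*√61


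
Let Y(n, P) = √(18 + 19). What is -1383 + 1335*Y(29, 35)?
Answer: -1383 + 1335*√37 ≈ 6737.5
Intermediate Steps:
Y(n, P) = √37
-1383 + 1335*Y(29, 35) = -1383 + 1335*√37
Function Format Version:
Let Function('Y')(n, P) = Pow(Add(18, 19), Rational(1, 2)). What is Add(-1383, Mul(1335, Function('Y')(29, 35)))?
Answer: Add(-1383, Mul(1335, Pow(37, Rational(1, 2)))) ≈ 6737.5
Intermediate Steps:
Function('Y')(n, P) = Pow(37, Rational(1, 2))
Add(-1383, Mul(1335, Function('Y')(29, 35))) = Add(-1383, Mul(1335, Pow(37, Rational(1, 2))))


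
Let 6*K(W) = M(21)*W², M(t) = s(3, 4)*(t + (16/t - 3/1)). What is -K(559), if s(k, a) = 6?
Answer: -123117514/21 ≈ -5.8627e+6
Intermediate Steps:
M(t) = -18 + 6*t + 96/t (M(t) = 6*(t + (16/t - 3/1)) = 6*(t + (16/t - 3*1)) = 6*(t + (16/t - 3)) = 6*(t + (-3 + 16/t)) = 6*(-3 + t + 16/t) = -18 + 6*t + 96/t)
K(W) = 394*W²/21 (K(W) = ((-18 + 6*21 + 96/21)*W²)/6 = ((-18 + 126 + 96*(1/21))*W²)/6 = ((-18 + 126 + 32/7)*W²)/6 = (788*W²/7)/6 = 394*W²/21)
-K(559) = -394*559²/21 = -394*312481/21 = -1*123117514/21 = -123117514/21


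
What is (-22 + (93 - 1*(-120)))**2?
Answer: 36481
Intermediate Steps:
(-22 + (93 - 1*(-120)))**2 = (-22 + (93 + 120))**2 = (-22 + 213)**2 = 191**2 = 36481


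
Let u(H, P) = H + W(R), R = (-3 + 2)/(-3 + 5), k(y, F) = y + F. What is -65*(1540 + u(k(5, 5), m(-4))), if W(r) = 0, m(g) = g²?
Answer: -100750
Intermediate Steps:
k(y, F) = F + y
R = -½ (R = -1/2 = -1*½ = -½ ≈ -0.50000)
u(H, P) = H (u(H, P) = H + 0 = H)
-65*(1540 + u(k(5, 5), m(-4))) = -65*(1540 + (5 + 5)) = -65*(1540 + 10) = -65*1550 = -100750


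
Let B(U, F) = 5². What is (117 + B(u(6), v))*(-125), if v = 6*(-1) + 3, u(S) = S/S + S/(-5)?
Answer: -17750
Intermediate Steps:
u(S) = 1 - S/5 (u(S) = 1 + S*(-⅕) = 1 - S/5)
v = -3 (v = -6 + 3 = -3)
B(U, F) = 25
(117 + B(u(6), v))*(-125) = (117 + 25)*(-125) = 142*(-125) = -17750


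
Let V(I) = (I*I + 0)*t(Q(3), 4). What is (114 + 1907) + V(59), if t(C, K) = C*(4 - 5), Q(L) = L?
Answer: -8422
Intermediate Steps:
t(C, K) = -C (t(C, K) = C*(-1) = -C)
V(I) = -3*I² (V(I) = (I*I + 0)*(-1*3) = (I² + 0)*(-3) = I²*(-3) = -3*I²)
(114 + 1907) + V(59) = (114 + 1907) - 3*59² = 2021 - 3*3481 = 2021 - 10443 = -8422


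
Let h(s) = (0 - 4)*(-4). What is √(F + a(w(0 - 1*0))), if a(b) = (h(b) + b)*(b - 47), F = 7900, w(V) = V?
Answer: 2*√1787 ≈ 84.546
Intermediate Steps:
h(s) = 16 (h(s) = -4*(-4) = 16)
a(b) = (-47 + b)*(16 + b) (a(b) = (16 + b)*(b - 47) = (16 + b)*(-47 + b) = (-47 + b)*(16 + b))
√(F + a(w(0 - 1*0))) = √(7900 + (-752 + (0 - 1*0)² - 31*(0 - 1*0))) = √(7900 + (-752 + (0 + 0)² - 31*(0 + 0))) = √(7900 + (-752 + 0² - 31*0)) = √(7900 + (-752 + 0 + 0)) = √(7900 - 752) = √7148 = 2*√1787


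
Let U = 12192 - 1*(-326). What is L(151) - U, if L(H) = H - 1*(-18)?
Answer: -12349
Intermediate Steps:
L(H) = 18 + H (L(H) = H + 18 = 18 + H)
U = 12518 (U = 12192 + 326 = 12518)
L(151) - U = (18 + 151) - 1*12518 = 169 - 12518 = -12349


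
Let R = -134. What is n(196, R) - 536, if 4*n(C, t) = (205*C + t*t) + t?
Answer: 27929/2 ≈ 13965.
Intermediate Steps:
n(C, t) = t/4 + t**2/4 + 205*C/4 (n(C, t) = ((205*C + t*t) + t)/4 = ((205*C + t**2) + t)/4 = ((t**2 + 205*C) + t)/4 = (t + t**2 + 205*C)/4 = t/4 + t**2/4 + 205*C/4)
n(196, R) - 536 = ((1/4)*(-134) + (1/4)*(-134)**2 + (205/4)*196) - 536 = (-67/2 + (1/4)*17956 + 10045) - 536 = (-67/2 + 4489 + 10045) - 536 = 29001/2 - 536 = 27929/2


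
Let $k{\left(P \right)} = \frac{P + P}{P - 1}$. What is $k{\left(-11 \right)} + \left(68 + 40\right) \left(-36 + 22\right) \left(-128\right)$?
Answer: $\frac{1161227}{6} \approx 1.9354 \cdot 10^{5}$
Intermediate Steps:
$k{\left(P \right)} = \frac{2 P}{-1 + P}$
$k{\left(-11 \right)} + \left(68 + 40\right) \left(-36 + 22\right) \left(-128\right) = 2 \left(-11\right) \frac{1}{-1 - 11} + \left(68 + 40\right) \left(-36 + 22\right) \left(-128\right) = 2 \left(-11\right) \frac{1}{-12} + 108 \left(-14\right) \left(-128\right) = 2 \left(-11\right) \left(- \frac{1}{12}\right) - -193536 = \frac{11}{6} + 193536 = \frac{1161227}{6}$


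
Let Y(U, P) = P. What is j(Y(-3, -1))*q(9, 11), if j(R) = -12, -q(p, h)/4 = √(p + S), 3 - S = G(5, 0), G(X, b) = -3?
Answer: 48*√15 ≈ 185.90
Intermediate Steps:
S = 6 (S = 3 - 1*(-3) = 3 + 3 = 6)
q(p, h) = -4*√(6 + p) (q(p, h) = -4*√(p + 6) = -4*√(6 + p))
j(Y(-3, -1))*q(9, 11) = -(-48)*√(6 + 9) = -(-48)*√15 = 48*√15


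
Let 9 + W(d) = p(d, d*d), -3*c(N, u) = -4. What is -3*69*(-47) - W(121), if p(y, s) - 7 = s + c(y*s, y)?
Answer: -14734/3 ≈ -4911.3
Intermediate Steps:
c(N, u) = 4/3 (c(N, u) = -⅓*(-4) = 4/3)
p(y, s) = 25/3 + s (p(y, s) = 7 + (s + 4/3) = 7 + (4/3 + s) = 25/3 + s)
W(d) = -⅔ + d² (W(d) = -9 + (25/3 + d*d) = -9 + (25/3 + d²) = -⅔ + d²)
-3*69*(-47) - W(121) = -3*69*(-47) - (-⅔ + 121²) = -207*(-47) - (-⅔ + 14641) = 9729 - 1*43921/3 = 9729 - 43921/3 = -14734/3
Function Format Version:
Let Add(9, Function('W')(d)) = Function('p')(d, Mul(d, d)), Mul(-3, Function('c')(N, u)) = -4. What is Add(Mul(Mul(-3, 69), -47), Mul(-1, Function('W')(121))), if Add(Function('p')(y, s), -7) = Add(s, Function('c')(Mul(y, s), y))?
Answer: Rational(-14734, 3) ≈ -4911.3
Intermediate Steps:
Function('c')(N, u) = Rational(4, 3) (Function('c')(N, u) = Mul(Rational(-1, 3), -4) = Rational(4, 3))
Function('p')(y, s) = Add(Rational(25, 3), s) (Function('p')(y, s) = Add(7, Add(s, Rational(4, 3))) = Add(7, Add(Rational(4, 3), s)) = Add(Rational(25, 3), s))
Function('W')(d) = Add(Rational(-2, 3), Pow(d, 2)) (Function('W')(d) = Add(-9, Add(Rational(25, 3), Mul(d, d))) = Add(-9, Add(Rational(25, 3), Pow(d, 2))) = Add(Rational(-2, 3), Pow(d, 2)))
Add(Mul(Mul(-3, 69), -47), Mul(-1, Function('W')(121))) = Add(Mul(Mul(-3, 69), -47), Mul(-1, Add(Rational(-2, 3), Pow(121, 2)))) = Add(Mul(-207, -47), Mul(-1, Add(Rational(-2, 3), 14641))) = Add(9729, Mul(-1, Rational(43921, 3))) = Add(9729, Rational(-43921, 3)) = Rational(-14734, 3)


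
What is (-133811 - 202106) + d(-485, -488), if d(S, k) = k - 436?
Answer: -336841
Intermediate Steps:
d(S, k) = -436 + k
(-133811 - 202106) + d(-485, -488) = (-133811 - 202106) + (-436 - 488) = -335917 - 924 = -336841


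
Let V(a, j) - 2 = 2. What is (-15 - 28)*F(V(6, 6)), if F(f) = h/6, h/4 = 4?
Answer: -344/3 ≈ -114.67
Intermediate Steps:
h = 16 (h = 4*4 = 16)
V(a, j) = 4 (V(a, j) = 2 + 2 = 4)
F(f) = 8/3 (F(f) = 16/6 = 16*(⅙) = 8/3)
(-15 - 28)*F(V(6, 6)) = (-15 - 28)*(8/3) = -43*8/3 = -344/3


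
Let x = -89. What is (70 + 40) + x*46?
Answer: -3984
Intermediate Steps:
(70 + 40) + x*46 = (70 + 40) - 89*46 = 110 - 4094 = -3984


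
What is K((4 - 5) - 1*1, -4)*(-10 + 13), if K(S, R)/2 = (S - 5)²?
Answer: 294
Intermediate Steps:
K(S, R) = 2*(-5 + S)² (K(S, R) = 2*(S - 5)² = 2*(-5 + S)²)
K((4 - 5) - 1*1, -4)*(-10 + 13) = (2*(-5 + ((4 - 5) - 1*1))²)*(-10 + 13) = (2*(-5 + (-1 - 1))²)*3 = (2*(-5 - 2)²)*3 = (2*(-7)²)*3 = (2*49)*3 = 98*3 = 294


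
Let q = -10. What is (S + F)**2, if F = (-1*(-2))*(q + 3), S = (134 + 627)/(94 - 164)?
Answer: 3031081/4900 ≈ 618.59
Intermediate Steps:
S = -761/70 (S = 761/(-70) = 761*(-1/70) = -761/70 ≈ -10.871)
F = -14 (F = (-1*(-2))*(-10 + 3) = 2*(-7) = -14)
(S + F)**2 = (-761/70 - 14)**2 = (-1741/70)**2 = 3031081/4900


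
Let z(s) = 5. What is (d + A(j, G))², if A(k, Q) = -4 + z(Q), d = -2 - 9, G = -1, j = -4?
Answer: 100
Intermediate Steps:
d = -11
A(k, Q) = 1 (A(k, Q) = -4 + 5 = 1)
(d + A(j, G))² = (-11 + 1)² = (-10)² = 100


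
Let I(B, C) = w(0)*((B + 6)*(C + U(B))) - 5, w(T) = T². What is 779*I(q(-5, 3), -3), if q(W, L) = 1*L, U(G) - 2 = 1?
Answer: -3895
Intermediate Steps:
U(G) = 3 (U(G) = 2 + 1 = 3)
q(W, L) = L
I(B, C) = -5 (I(B, C) = 0²*((B + 6)*(C + 3)) - 5 = 0*((6 + B)*(3 + C)) - 5 = 0*((3 + C)*(6 + B)) - 5 = 0 - 5 = -5)
779*I(q(-5, 3), -3) = 779*(-5) = -3895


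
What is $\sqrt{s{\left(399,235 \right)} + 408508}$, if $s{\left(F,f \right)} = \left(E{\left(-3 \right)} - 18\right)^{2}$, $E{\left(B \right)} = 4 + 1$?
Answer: $\sqrt{408677} \approx 639.28$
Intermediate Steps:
$E{\left(B \right)} = 5$
$s{\left(F,f \right)} = 169$ ($s{\left(F,f \right)} = \left(5 - 18\right)^{2} = \left(-13\right)^{2} = 169$)
$\sqrt{s{\left(399,235 \right)} + 408508} = \sqrt{169 + 408508} = \sqrt{408677}$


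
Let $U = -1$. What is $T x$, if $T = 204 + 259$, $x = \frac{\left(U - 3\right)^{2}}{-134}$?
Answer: $- \frac{3704}{67} \approx -55.284$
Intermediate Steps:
$x = - \frac{8}{67}$ ($x = \frac{\left(-1 - 3\right)^{2}}{-134} = \left(-4\right)^{2} \left(- \frac{1}{134}\right) = 16 \left(- \frac{1}{134}\right) = - \frac{8}{67} \approx -0.1194$)
$T = 463$
$T x = 463 \left(- \frac{8}{67}\right) = - \frac{3704}{67}$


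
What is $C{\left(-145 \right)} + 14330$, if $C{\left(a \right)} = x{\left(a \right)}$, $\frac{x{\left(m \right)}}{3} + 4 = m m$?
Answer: $77393$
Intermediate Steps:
$x{\left(m \right)} = -12 + 3 m^{2}$ ($x{\left(m \right)} = -12 + 3 m m = -12 + 3 m^{2}$)
$C{\left(a \right)} = -12 + 3 a^{2}$
$C{\left(-145 \right)} + 14330 = \left(-12 + 3 \left(-145\right)^{2}\right) + 14330 = \left(-12 + 3 \cdot 21025\right) + 14330 = \left(-12 + 63075\right) + 14330 = 63063 + 14330 = 77393$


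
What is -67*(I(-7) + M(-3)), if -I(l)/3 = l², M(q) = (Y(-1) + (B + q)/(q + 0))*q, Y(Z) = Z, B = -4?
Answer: 10117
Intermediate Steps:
M(q) = q*(-1 + (-4 + q)/q) (M(q) = (-1 + (-4 + q)/(q + 0))*q = (-1 + (-4 + q)/q)*q = q*(-1 + (-4 + q)/q))
I(l) = -3*l²
-67*(I(-7) + M(-3)) = -67*(-3*(-7)² - 4) = -67*(-3*49 - 4) = -67*(-147 - 4) = -67*(-151) = 10117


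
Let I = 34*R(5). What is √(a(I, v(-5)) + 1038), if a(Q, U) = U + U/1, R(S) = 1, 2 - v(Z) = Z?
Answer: 2*√263 ≈ 32.435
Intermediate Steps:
v(Z) = 2 - Z
I = 34 (I = 34*1 = 34)
a(Q, U) = 2*U (a(Q, U) = U + U*1 = U + U = 2*U)
√(a(I, v(-5)) + 1038) = √(2*(2 - 1*(-5)) + 1038) = √(2*(2 + 5) + 1038) = √(2*7 + 1038) = √(14 + 1038) = √1052 = 2*√263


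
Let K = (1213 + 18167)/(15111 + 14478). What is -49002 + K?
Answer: -483300266/9863 ≈ -49001.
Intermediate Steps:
K = 6460/9863 (K = 19380/29589 = 19380*(1/29589) = 6460/9863 ≈ 0.65497)
-49002 + K = -49002 + 6460/9863 = -483300266/9863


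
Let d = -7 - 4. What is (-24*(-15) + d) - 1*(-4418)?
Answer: 4767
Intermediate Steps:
d = -11
(-24*(-15) + d) - 1*(-4418) = (-24*(-15) - 11) - 1*(-4418) = (360 - 11) + 4418 = 349 + 4418 = 4767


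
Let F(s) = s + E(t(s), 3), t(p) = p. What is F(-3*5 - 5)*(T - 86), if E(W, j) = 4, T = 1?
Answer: 1360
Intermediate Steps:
F(s) = 4 + s (F(s) = s + 4 = 4 + s)
F(-3*5 - 5)*(T - 86) = (4 + (-3*5 - 5))*(1 - 86) = (4 + (-15 - 5))*(-85) = (4 - 20)*(-85) = -16*(-85) = 1360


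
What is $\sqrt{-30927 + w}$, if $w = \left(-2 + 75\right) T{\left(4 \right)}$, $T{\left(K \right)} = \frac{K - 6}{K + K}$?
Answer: $\frac{i \sqrt{123781}}{2} \approx 175.91 i$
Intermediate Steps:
$T{\left(K \right)} = \frac{-6 + K}{2 K}$
$w = - \frac{73}{4}$ ($w = \left(-2 + 75\right) \frac{-6 + 4}{2 \cdot 4} = 73 \cdot \frac{1}{2} \cdot \frac{1}{4} \left(-2\right) = 73 \left(- \frac{1}{4}\right) = - \frac{73}{4} \approx -18.25$)
$\sqrt{-30927 + w} = \sqrt{-30927 - \frac{73}{4}} = \sqrt{- \frac{123781}{4}} = \frac{i \sqrt{123781}}{2}$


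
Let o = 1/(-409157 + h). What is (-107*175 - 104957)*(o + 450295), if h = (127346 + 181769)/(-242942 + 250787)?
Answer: -17874945732862424921/320952755 ≈ -5.5693e+10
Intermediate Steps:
h = 61823/1569 (h = 309115/7845 = 309115*(1/7845) = 61823/1569 ≈ 39.403)
o = -1569/641905510 (o = 1/(-409157 + 61823/1569) = 1/(-641905510/1569) = -1569/641905510 ≈ -2.4443e-6)
(-107*175 - 104957)*(o + 450295) = (-107*175 - 104957)*(-1569/641905510 + 450295) = (-18725 - 104957)*(289046841623881/641905510) = -123682*289046841623881/641905510 = -17874945732862424921/320952755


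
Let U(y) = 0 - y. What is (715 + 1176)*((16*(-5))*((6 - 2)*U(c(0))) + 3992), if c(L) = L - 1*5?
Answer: 4523272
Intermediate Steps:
c(L) = -5 + L (c(L) = L - 5 = -5 + L)
U(y) = -y
(715 + 1176)*((16*(-5))*((6 - 2)*U(c(0))) + 3992) = (715 + 1176)*((16*(-5))*((6 - 2)*(-(-5 + 0))) + 3992) = 1891*(-320*(-1*(-5)) + 3992) = 1891*(-320*5 + 3992) = 1891*(-80*20 + 3992) = 1891*(-1600 + 3992) = 1891*2392 = 4523272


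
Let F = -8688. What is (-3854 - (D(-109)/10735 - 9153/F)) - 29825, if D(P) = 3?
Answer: -1047064373413/31088560 ≈ -33680.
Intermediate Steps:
(-3854 - (D(-109)/10735 - 9153/F)) - 29825 = (-3854 - (3/10735 - 9153/(-8688))) - 29825 = (-3854 - (3*(1/10735) - 9153*(-1/8688))) - 29825 = (-3854 - (3/10735 + 3051/2896)) - 29825 = (-3854 - 1*32761173/31088560) - 29825 = (-3854 - 32761173/31088560) - 29825 = -119848071413/31088560 - 29825 = -1047064373413/31088560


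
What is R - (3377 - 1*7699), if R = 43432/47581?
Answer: 205688514/47581 ≈ 4322.9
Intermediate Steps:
R = 43432/47581 (R = 43432*(1/47581) = 43432/47581 ≈ 0.91280)
R - (3377 - 1*7699) = 43432/47581 - (3377 - 1*7699) = 43432/47581 - (3377 - 7699) = 43432/47581 - 1*(-4322) = 43432/47581 + 4322 = 205688514/47581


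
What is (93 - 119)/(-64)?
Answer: 13/32 ≈ 0.40625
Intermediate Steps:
(93 - 119)/(-64) = -26*(-1/64) = 13/32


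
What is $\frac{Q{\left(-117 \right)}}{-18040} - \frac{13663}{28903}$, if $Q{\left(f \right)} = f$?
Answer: $- \frac{243098869}{521410120} \approx -0.46623$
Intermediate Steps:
$\frac{Q{\left(-117 \right)}}{-18040} - \frac{13663}{28903} = - \frac{117}{-18040} - \frac{13663}{28903} = \left(-117\right) \left(- \frac{1}{18040}\right) - \frac{13663}{28903} = \frac{117}{18040} - \frac{13663}{28903} = - \frac{243098869}{521410120}$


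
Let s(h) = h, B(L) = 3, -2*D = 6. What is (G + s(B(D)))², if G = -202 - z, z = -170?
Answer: 841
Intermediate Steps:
D = -3 (D = -½*6 = -3)
G = -32 (G = -202 - 1*(-170) = -202 + 170 = -32)
(G + s(B(D)))² = (-32 + 3)² = (-29)² = 841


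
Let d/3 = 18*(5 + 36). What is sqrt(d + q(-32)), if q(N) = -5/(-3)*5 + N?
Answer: sqrt(19713)/3 ≈ 46.801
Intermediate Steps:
d = 2214 (d = 3*(18*(5 + 36)) = 3*(18*41) = 3*738 = 2214)
q(N) = 25/3 + N (q(N) = -5*(-1/3)*5 + N = (5/3)*5 + N = 25/3 + N)
sqrt(d + q(-32)) = sqrt(2214 + (25/3 - 32)) = sqrt(2214 - 71/3) = sqrt(6571/3) = sqrt(19713)/3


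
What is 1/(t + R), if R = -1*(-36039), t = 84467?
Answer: 1/120506 ≈ 8.2983e-6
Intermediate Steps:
R = 36039
1/(t + R) = 1/(84467 + 36039) = 1/120506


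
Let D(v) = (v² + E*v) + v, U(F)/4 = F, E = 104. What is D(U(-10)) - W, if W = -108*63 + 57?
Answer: 4147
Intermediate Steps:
U(F) = 4*F
D(v) = v² + 105*v (D(v) = (v² + 104*v) + v = v² + 105*v)
W = -6747 (W = -6804 + 57 = -6747)
D(U(-10)) - W = (4*(-10))*(105 + 4*(-10)) - 1*(-6747) = -40*(105 - 40) + 6747 = -40*65 + 6747 = -2600 + 6747 = 4147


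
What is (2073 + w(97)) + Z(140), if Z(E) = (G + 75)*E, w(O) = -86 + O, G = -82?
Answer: 1104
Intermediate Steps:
Z(E) = -7*E (Z(E) = (-82 + 75)*E = -7*E)
(2073 + w(97)) + Z(140) = (2073 + (-86 + 97)) - 7*140 = (2073 + 11) - 980 = 2084 - 980 = 1104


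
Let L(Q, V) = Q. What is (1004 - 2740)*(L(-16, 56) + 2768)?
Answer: -4777472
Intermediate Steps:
(1004 - 2740)*(L(-16, 56) + 2768) = (1004 - 2740)*(-16 + 2768) = -1736*2752 = -4777472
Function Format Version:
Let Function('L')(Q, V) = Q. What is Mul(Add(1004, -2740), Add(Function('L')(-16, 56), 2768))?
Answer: -4777472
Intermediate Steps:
Mul(Add(1004, -2740), Add(Function('L')(-16, 56), 2768)) = Mul(Add(1004, -2740), Add(-16, 2768)) = Mul(-1736, 2752) = -4777472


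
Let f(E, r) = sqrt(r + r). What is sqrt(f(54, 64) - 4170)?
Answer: sqrt(-4170 + 8*sqrt(2)) ≈ 64.488*I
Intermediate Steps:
f(E, r) = sqrt(2)*sqrt(r) (f(E, r) = sqrt(2*r) = sqrt(2)*sqrt(r))
sqrt(f(54, 64) - 4170) = sqrt(sqrt(2)*sqrt(64) - 4170) = sqrt(sqrt(2)*8 - 4170) = sqrt(8*sqrt(2) - 4170) = sqrt(-4170 + 8*sqrt(2))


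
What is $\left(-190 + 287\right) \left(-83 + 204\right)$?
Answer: $11737$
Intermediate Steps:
$\left(-190 + 287\right) \left(-83 + 204\right) = 97 \cdot 121 = 11737$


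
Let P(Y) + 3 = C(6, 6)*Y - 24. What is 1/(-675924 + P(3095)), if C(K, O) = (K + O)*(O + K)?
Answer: -1/230271 ≈ -4.3427e-6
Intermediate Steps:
C(K, O) = (K + O)² (C(K, O) = (K + O)*(K + O) = (K + O)²)
P(Y) = -27 + 144*Y (P(Y) = -3 + ((6 + 6)²*Y - 24) = -3 + (12²*Y - 24) = -3 + (144*Y - 24) = -3 + (-24 + 144*Y) = -27 + 144*Y)
1/(-675924 + P(3095)) = 1/(-675924 + (-27 + 144*3095)) = 1/(-675924 + (-27 + 445680)) = 1/(-675924 + 445653) = 1/(-230271) = -1/230271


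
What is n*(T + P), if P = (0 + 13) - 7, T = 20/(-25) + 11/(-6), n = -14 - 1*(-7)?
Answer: -707/30 ≈ -23.567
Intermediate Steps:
n = -7 (n = -14 + 7 = -7)
T = -79/30 (T = 20*(-1/25) + 11*(-⅙) = -⅘ - 11/6 = -79/30 ≈ -2.6333)
P = 6 (P = 13 - 7 = 6)
n*(T + P) = -7*(-79/30 + 6) = -7*101/30 = -707/30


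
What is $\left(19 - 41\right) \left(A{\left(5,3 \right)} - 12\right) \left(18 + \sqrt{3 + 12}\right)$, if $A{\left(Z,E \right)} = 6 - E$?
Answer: $3564 + 198 \sqrt{15} \approx 4330.9$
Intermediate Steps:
$\left(19 - 41\right) \left(A{\left(5,3 \right)} - 12\right) \left(18 + \sqrt{3 + 12}\right) = \left(19 - 41\right) \left(\left(6 - 3\right) - 12\right) \left(18 + \sqrt{3 + 12}\right) = - 22 \left(\left(6 - 3\right) - 12\right) \left(18 + \sqrt{15}\right) = - 22 \left(3 - 12\right) \left(18 + \sqrt{15}\right) = - 22 \left(- 9 \left(18 + \sqrt{15}\right)\right) = - 22 \left(-162 - 9 \sqrt{15}\right) = 3564 + 198 \sqrt{15}$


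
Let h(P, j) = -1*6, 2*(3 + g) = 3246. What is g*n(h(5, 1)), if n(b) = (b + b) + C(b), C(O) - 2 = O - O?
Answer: -16200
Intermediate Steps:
g = 1620 (g = -3 + (½)*3246 = -3 + 1623 = 1620)
h(P, j) = -6
C(O) = 2 (C(O) = 2 + (O - O) = 2 + 0 = 2)
n(b) = 2 + 2*b (n(b) = (b + b) + 2 = 2*b + 2 = 2 + 2*b)
g*n(h(5, 1)) = 1620*(2 + 2*(-6)) = 1620*(2 - 12) = 1620*(-10) = -16200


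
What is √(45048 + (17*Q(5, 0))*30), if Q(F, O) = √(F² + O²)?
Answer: √47598 ≈ 218.17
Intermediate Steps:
√(45048 + (17*Q(5, 0))*30) = √(45048 + (17*√(5² + 0²))*30) = √(45048 + (17*√(25 + 0))*30) = √(45048 + (17*√25)*30) = √(45048 + (17*5)*30) = √(45048 + 85*30) = √(45048 + 2550) = √47598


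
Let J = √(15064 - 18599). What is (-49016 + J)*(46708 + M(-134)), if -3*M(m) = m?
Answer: -6874886128/3 + 140258*I*√3535/3 ≈ -2.2916e+9 + 2.7797e+6*I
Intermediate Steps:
J = I*√3535 (J = √(-3535) = I*√3535 ≈ 59.456*I)
M(m) = -m/3
(-49016 + J)*(46708 + M(-134)) = (-49016 + I*√3535)*(46708 - ⅓*(-134)) = (-49016 + I*√3535)*(46708 + 134/3) = (-49016 + I*√3535)*(140258/3) = -6874886128/3 + 140258*I*√3535/3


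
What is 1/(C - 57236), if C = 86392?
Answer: 1/29156 ≈ 3.4298e-5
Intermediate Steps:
1/(C - 57236) = 1/(86392 - 57236) = 1/29156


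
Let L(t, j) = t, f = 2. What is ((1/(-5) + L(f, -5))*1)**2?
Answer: 81/25 ≈ 3.2400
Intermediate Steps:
((1/(-5) + L(f, -5))*1)**2 = ((1/(-5) + 2)*1)**2 = ((-1/5 + 2)*1)**2 = ((9/5)*1)**2 = (9/5)**2 = 81/25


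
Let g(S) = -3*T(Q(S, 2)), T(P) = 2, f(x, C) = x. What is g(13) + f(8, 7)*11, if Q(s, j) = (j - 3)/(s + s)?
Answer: 82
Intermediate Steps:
Q(s, j) = (-3 + j)/(2*s) (Q(s, j) = (-3 + j)/((2*s)) = (-3 + j)*(1/(2*s)) = (-3 + j)/(2*s))
g(S) = -6 (g(S) = -3*2 = -6)
g(13) + f(8, 7)*11 = -6 + 8*11 = -6 + 88 = 82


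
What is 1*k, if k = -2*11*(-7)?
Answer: 154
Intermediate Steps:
k = 154 (k = -22*(-7) = -1*(-154) = 154)
1*k = 1*154 = 154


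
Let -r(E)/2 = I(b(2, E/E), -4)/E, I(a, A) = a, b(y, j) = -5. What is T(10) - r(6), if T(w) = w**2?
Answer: 295/3 ≈ 98.333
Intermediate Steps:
r(E) = 10/E (r(E) = -(-10)/E = 10/E)
T(10) - r(6) = 10**2 - 10/6 = 100 - 10/6 = 100 - 1*5/3 = 100 - 5/3 = 295/3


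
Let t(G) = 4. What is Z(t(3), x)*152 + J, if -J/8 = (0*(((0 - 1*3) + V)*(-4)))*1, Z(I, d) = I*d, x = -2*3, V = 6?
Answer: -3648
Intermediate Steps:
x = -6
J = 0 (J = -8*0*(((0 - 1*3) + 6)*(-4)) = -8*0*(((0 - 3) + 6)*(-4)) = -8*0*((-3 + 6)*(-4)) = -8*0*(3*(-4)) = -8*0*(-12) = -0 = -8*0 = 0)
Z(t(3), x)*152 + J = (4*(-6))*152 + 0 = -24*152 + 0 = -3648 + 0 = -3648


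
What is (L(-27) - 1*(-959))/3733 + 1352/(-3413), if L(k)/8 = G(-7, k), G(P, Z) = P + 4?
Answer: -1855861/12740729 ≈ -0.14566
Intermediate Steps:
G(P, Z) = 4 + P
L(k) = -24 (L(k) = 8*(4 - 7) = 8*(-3) = -24)
(L(-27) - 1*(-959))/3733 + 1352/(-3413) = (-24 - 1*(-959))/3733 + 1352/(-3413) = (-24 + 959)*(1/3733) + 1352*(-1/3413) = 935*(1/3733) - 1352/3413 = 935/3733 - 1352/3413 = -1855861/12740729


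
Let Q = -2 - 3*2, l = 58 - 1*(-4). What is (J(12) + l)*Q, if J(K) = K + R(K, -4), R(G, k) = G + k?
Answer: -656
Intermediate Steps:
J(K) = -4 + 2*K (J(K) = K + (K - 4) = K + (-4 + K) = -4 + 2*K)
l = 62 (l = 58 + 4 = 62)
Q = -8 (Q = -2 - 6 = -8)
(J(12) + l)*Q = ((-4 + 2*12) + 62)*(-8) = ((-4 + 24) + 62)*(-8) = (20 + 62)*(-8) = 82*(-8) = -656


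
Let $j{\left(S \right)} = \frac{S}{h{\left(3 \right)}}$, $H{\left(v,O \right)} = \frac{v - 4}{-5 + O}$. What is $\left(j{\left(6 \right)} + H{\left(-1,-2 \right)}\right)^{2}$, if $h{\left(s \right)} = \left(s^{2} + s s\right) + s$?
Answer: $1$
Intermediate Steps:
$h{\left(s \right)} = s + 2 s^{2}$ ($h{\left(s \right)} = \left(s^{2} + s^{2}\right) + s = 2 s^{2} + s = s + 2 s^{2}$)
$H{\left(v,O \right)} = \frac{-4 + v}{-5 + O}$
$j{\left(S \right)} = \frac{S}{21}$ ($j{\left(S \right)} = \frac{S}{3 \left(1 + 2 \cdot 3\right)} = \frac{S}{3 \left(1 + 6\right)} = \frac{S}{3 \cdot 7} = \frac{S}{21}$)
$\left(j{\left(6 \right)} + H{\left(-1,-2 \right)}\right)^{2} = \left(\frac{1}{21} \cdot 6 + \frac{-4 - 1}{-5 - 2}\right)^{2} = \left(\frac{2}{7} + \frac{1}{-7} \left(-5\right)\right)^{2} = \left(\frac{2}{7} - - \frac{5}{7}\right)^{2} = \left(\frac{2}{7} + \frac{5}{7}\right)^{2} = 1^{2} = 1$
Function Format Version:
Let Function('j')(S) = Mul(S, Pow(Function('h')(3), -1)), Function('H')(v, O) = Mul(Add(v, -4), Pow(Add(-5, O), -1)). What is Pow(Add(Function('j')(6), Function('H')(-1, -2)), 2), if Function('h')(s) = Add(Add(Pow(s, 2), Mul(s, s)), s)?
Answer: 1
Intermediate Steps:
Function('h')(s) = Add(s, Mul(2, Pow(s, 2))) (Function('h')(s) = Add(Add(Pow(s, 2), Pow(s, 2)), s) = Add(Mul(2, Pow(s, 2)), s) = Add(s, Mul(2, Pow(s, 2))))
Function('H')(v, O) = Mul(Pow(Add(-5, O), -1), Add(-4, v)) (Function('H')(v, O) = Mul(Add(-4, v), Pow(Add(-5, O), -1)) = Mul(Pow(Add(-5, O), -1), Add(-4, v)))
Function('j')(S) = Mul(Rational(1, 21), S) (Function('j')(S) = Mul(S, Pow(Mul(3, Add(1, Mul(2, 3))), -1)) = Mul(S, Pow(Mul(3, Add(1, 6)), -1)) = Mul(S, Pow(Mul(3, 7), -1)) = Mul(S, Pow(21, -1)) = Mul(S, Rational(1, 21)) = Mul(Rational(1, 21), S))
Pow(Add(Function('j')(6), Function('H')(-1, -2)), 2) = Pow(Add(Mul(Rational(1, 21), 6), Mul(Pow(Add(-5, -2), -1), Add(-4, -1))), 2) = Pow(Add(Rational(2, 7), Mul(Pow(-7, -1), -5)), 2) = Pow(Add(Rational(2, 7), Mul(Rational(-1, 7), -5)), 2) = Pow(Add(Rational(2, 7), Rational(5, 7)), 2) = Pow(1, 2) = 1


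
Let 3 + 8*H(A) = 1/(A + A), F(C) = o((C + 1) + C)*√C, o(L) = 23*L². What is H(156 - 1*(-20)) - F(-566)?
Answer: -1055/2816 - 29420703*I*√566 ≈ -0.37464 - 6.9994e+8*I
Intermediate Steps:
F(C) = 23*√C*(1 + 2*C)² (F(C) = (23*((C + 1) + C)²)*√C = (23*((1 + C) + C)²)*√C = (23*(1 + 2*C)²)*√C = 23*√C*(1 + 2*C)²)
H(A) = -3/8 + 1/(16*A) (H(A) = -3/8 + 1/(8*(A + A)) = -3/8 + 1/(8*((2*A))) = -3/8 + (1/(2*A))/8 = -3/8 + 1/(16*A))
H(156 - 1*(-20)) - F(-566) = (1 - 6*(156 - 1*(-20)))/(16*(156 - 1*(-20))) - 23*√(-566)*(1 + 2*(-566))² = (1 - 6*(156 + 20))/(16*(156 + 20)) - 23*I*√566*(1 - 1132)² = (1/16)*(1 - 6*176)/176 - 23*I*√566*(-1131)² = (1/16)*(1/176)*(1 - 1056) - 23*I*√566*1279161 = (1/16)*(1/176)*(-1055) - 29420703*I*√566 = -1055/2816 - 29420703*I*√566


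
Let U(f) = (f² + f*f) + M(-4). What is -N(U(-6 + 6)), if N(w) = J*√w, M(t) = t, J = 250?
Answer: -500*I ≈ -500.0*I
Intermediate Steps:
U(f) = -4 + 2*f² (U(f) = (f² + f*f) - 4 = (f² + f²) - 4 = 2*f² - 4 = -4 + 2*f²)
N(w) = 250*√w
-N(U(-6 + 6)) = -250*√(-4 + 2*(-6 + 6)²) = -250*√(-4 + 2*0²) = -250*√(-4 + 2*0) = -250*√(-4 + 0) = -250*√(-4) = -250*2*I = -500*I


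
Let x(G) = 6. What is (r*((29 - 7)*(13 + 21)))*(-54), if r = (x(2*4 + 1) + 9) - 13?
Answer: -80784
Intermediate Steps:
r = 2 (r = (6 + 9) - 13 = 15 - 13 = 2)
(r*((29 - 7)*(13 + 21)))*(-54) = (2*((29 - 7)*(13 + 21)))*(-54) = (2*(22*34))*(-54) = (2*748)*(-54) = 1496*(-54) = -80784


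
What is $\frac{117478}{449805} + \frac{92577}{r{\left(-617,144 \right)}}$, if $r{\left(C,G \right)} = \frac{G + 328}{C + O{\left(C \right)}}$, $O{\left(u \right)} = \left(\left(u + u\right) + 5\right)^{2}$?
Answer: $\frac{7858935417080282}{26538495} \approx 2.9613 \cdot 10^{8}$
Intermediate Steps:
$O{\left(u \right)} = \left(5 + 2 u\right)^{2}$ ($O{\left(u \right)} = \left(2 u + 5\right)^{2} = \left(5 + 2 u\right)^{2}$)
$r{\left(C,G \right)} = \frac{328 + G}{C + \left(5 + 2 C\right)^{2}}$ ($r{\left(C,G \right)} = \frac{G + 328}{C + \left(5 + 2 C\right)^{2}} = \frac{328 + G}{C + \left(5 + 2 C\right)^{2}}$)
$\frac{117478}{449805} + \frac{92577}{r{\left(-617,144 \right)}} = \frac{117478}{449805} + \frac{92577}{\frac{1}{-617 + \left(5 + 2 \left(-617\right)\right)^{2}} \left(328 + 144\right)} = 117478 \cdot \frac{1}{449805} + \frac{92577}{\frac{1}{-617 + \left(5 - 1234\right)^{2}} \cdot 472} = \frac{117478}{449805} + \frac{92577}{\frac{1}{-617 + \left(-1229\right)^{2}} \cdot 472} = \frac{117478}{449805} + \frac{92577}{\frac{1}{-617 + 1510441} \cdot 472} = \frac{117478}{449805} + \frac{92577}{\frac{1}{1509824} \cdot 472} = \frac{117478}{449805} + \frac{92577}{\frac{59}{188728}} = \frac{117478}{449805} + 92577 \cdot \frac{188728}{59} = \frac{117478}{449805} + \frac{17471872056}{59} = \frac{7858935417080282}{26538495}$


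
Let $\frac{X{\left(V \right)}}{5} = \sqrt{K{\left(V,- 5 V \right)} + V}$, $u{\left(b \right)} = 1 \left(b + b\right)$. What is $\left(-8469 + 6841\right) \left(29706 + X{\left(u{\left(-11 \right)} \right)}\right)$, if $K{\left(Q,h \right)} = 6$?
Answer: $-48361368 - 32560 i \approx -4.8361 \cdot 10^{7} - 32560.0 i$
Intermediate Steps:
$u{\left(b \right)} = 2 b$ ($u{\left(b \right)} = 1 \cdot 2 b = 2 b$)
$X{\left(V \right)} = 5 \sqrt{6 + V}$
$\left(-8469 + 6841\right) \left(29706 + X{\left(u{\left(-11 \right)} \right)}\right) = \left(-8469 + 6841\right) \left(29706 + 5 \sqrt{6 + 2 \left(-11\right)}\right) = - 1628 \left(29706 + 5 \sqrt{6 - 22}\right) = - 1628 \left(29706 + 5 \sqrt{-16}\right) = - 1628 \left(29706 + 5 \cdot 4 i\right) = - 1628 \left(29706 + 20 i\right) = -48361368 - 32560 i$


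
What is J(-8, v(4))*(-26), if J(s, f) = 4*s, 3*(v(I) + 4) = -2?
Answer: 832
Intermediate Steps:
v(I) = -14/3 (v(I) = -4 + (⅓)*(-2) = -4 - ⅔ = -14/3)
J(-8, v(4))*(-26) = (4*(-8))*(-26) = -32*(-26) = 832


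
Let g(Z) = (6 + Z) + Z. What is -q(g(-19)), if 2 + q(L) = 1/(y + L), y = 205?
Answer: 345/173 ≈ 1.9942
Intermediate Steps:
g(Z) = 6 + 2*Z
q(L) = -2 + 1/(205 + L)
-q(g(-19)) = -(-409 - 2*(6 + 2*(-19)))/(205 + (6 + 2*(-19))) = -(-409 - 2*(6 - 38))/(205 + (6 - 38)) = -(-409 - 2*(-32))/(205 - 32) = -(-409 + 64)/173 = -(-345)/173 = -1*(-345/173) = 345/173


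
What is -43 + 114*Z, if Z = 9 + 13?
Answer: 2465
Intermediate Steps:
Z = 22
-43 + 114*Z = -43 + 114*22 = -43 + 2508 = 2465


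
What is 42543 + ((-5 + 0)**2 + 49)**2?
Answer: 48019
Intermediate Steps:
42543 + ((-5 + 0)**2 + 49)**2 = 42543 + ((-5)**2 + 49)**2 = 42543 + (25 + 49)**2 = 42543 + 74**2 = 42543 + 5476 = 48019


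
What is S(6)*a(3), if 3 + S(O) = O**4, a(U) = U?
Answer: 3879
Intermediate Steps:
S(O) = -3 + O**4
S(6)*a(3) = (-3 + 6**4)*3 = (-3 + 1296)*3 = 1293*3 = 3879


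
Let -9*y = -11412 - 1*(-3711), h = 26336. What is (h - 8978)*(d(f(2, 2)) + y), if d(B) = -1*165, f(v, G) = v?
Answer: 11988592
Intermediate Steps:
d(B) = -165
y = 2567/3 (y = -(-11412 - 1*(-3711))/9 = -(-11412 + 3711)/9 = -1/9*(-7701) = 2567/3 ≈ 855.67)
(h - 8978)*(d(f(2, 2)) + y) = (26336 - 8978)*(-165 + 2567/3) = 17358*(2072/3) = 11988592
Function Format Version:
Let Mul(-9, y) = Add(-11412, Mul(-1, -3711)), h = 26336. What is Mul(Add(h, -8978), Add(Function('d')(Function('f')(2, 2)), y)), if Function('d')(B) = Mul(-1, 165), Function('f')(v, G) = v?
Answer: 11988592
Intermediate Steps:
Function('d')(B) = -165
y = Rational(2567, 3) (y = Mul(Rational(-1, 9), Add(-11412, Mul(-1, -3711))) = Mul(Rational(-1, 9), Add(-11412, 3711)) = Mul(Rational(-1, 9), -7701) = Rational(2567, 3) ≈ 855.67)
Mul(Add(h, -8978), Add(Function('d')(Function('f')(2, 2)), y)) = Mul(Add(26336, -8978), Add(-165, Rational(2567, 3))) = Mul(17358, Rational(2072, 3)) = 11988592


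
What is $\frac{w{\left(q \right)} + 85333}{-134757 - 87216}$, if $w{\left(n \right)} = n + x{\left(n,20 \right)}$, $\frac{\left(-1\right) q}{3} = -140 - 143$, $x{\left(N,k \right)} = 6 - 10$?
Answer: $- \frac{28726}{73991} \approx -0.38824$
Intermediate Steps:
$x{\left(N,k \right)} = -4$
$q = 849$ ($q = - 3 \left(-140 - 143\right) = \left(-3\right) \left(-283\right) = 849$)
$w{\left(n \right)} = -4 + n$ ($w{\left(n \right)} = n - 4 = -4 + n$)
$\frac{w{\left(q \right)} + 85333}{-134757 - 87216} = \frac{\left(-4 + 849\right) + 85333}{-134757 - 87216} = \frac{845 + 85333}{-221973} = 86178 \left(- \frac{1}{221973}\right) = - \frac{28726}{73991}$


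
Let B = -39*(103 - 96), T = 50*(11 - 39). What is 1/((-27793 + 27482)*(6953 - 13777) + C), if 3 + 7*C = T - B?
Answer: 7/14854718 ≈ 4.7123e-7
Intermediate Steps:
T = -1400 (T = 50*(-28) = -1400)
B = -273 (B = -39*7 = -273)
C = -1130/7 (C = -3/7 + (-1400 - 1*(-273))/7 = -3/7 + (-1400 + 273)/7 = -3/7 + (⅐)*(-1127) = -3/7 - 161 = -1130/7 ≈ -161.43)
1/((-27793 + 27482)*(6953 - 13777) + C) = 1/((-27793 + 27482)*(6953 - 13777) - 1130/7) = 1/(-311*(-6824) - 1130/7) = 1/(2122264 - 1130/7) = 1/(14854718/7) = 7/14854718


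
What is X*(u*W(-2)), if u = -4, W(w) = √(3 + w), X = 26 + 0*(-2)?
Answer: -104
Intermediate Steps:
X = 26 (X = 26 + 0 = 26)
X*(u*W(-2)) = 26*(-4*√(3 - 2)) = 26*(-4*√1) = 26*(-4*1) = 26*(-4) = -104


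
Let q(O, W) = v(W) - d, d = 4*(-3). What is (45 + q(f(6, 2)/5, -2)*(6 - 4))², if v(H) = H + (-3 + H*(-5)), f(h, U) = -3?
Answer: 6241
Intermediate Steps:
d = -12
v(H) = -3 - 4*H (v(H) = H + (-3 - 5*H) = -3 - 4*H)
q(O, W) = 9 - 4*W (q(O, W) = (-3 - 4*W) - 1*(-12) = (-3 - 4*W) + 12 = 9 - 4*W)
(45 + q(f(6, 2)/5, -2)*(6 - 4))² = (45 + (9 - 4*(-2))*(6 - 4))² = (45 + (9 + 8)*2)² = (45 + 17*2)² = (45 + 34)² = 79² = 6241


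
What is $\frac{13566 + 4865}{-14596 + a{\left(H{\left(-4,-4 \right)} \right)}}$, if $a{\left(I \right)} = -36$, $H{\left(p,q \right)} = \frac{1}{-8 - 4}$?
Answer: $- \frac{18431}{14632} \approx -1.2596$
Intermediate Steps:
$H{\left(p,q \right)} = - \frac{1}{12}$ ($H{\left(p,q \right)} = \frac{1}{-12} = - \frac{1}{12}$)
$\frac{13566 + 4865}{-14596 + a{\left(H{\left(-4,-4 \right)} \right)}} = \frac{13566 + 4865}{-14596 - 36} = \frac{18431}{-14632} = 18431 \left(- \frac{1}{14632}\right) = - \frac{18431}{14632}$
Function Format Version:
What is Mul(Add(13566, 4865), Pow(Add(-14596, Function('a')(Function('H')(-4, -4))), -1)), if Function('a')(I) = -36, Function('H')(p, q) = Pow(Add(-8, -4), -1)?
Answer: Rational(-18431, 14632) ≈ -1.2596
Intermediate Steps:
Function('H')(p, q) = Rational(-1, 12) (Function('H')(p, q) = Pow(-12, -1) = Rational(-1, 12))
Mul(Add(13566, 4865), Pow(Add(-14596, Function('a')(Function('H')(-4, -4))), -1)) = Mul(Add(13566, 4865), Pow(Add(-14596, -36), -1)) = Mul(18431, Pow(-14632, -1)) = Mul(18431, Rational(-1, 14632)) = Rational(-18431, 14632)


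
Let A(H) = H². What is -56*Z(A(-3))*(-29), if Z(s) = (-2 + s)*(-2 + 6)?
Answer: 45472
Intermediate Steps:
Z(s) = -8 + 4*s (Z(s) = (-2 + s)*4 = -8 + 4*s)
-56*Z(A(-3))*(-29) = -56*(-8 + 4*(-3)²)*(-29) = -56*(-8 + 4*9)*(-29) = -56*(-8 + 36)*(-29) = -56*28*(-29) = -1568*(-29) = 45472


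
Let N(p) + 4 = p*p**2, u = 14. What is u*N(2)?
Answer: 56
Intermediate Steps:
N(p) = -4 + p**3 (N(p) = -4 + p*p**2 = -4 + p**3)
u*N(2) = 14*(-4 + 2**3) = 14*(-4 + 8) = 14*4 = 56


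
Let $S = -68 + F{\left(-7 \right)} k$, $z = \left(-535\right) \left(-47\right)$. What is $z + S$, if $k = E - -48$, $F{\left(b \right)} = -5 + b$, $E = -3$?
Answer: $24537$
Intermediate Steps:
$k = 45$ ($k = -3 - -48 = -3 + 48 = 45$)
$z = 25145$
$S = -608$ ($S = -68 + \left(-5 - 7\right) 45 = -68 - 540 = -608$)
$z + S = 25145 - 608 = 24537$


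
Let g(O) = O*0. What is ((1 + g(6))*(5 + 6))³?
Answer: 1331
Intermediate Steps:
g(O) = 0
((1 + g(6))*(5 + 6))³ = ((1 + 0)*(5 + 6))³ = (1*11)³ = 11³ = 1331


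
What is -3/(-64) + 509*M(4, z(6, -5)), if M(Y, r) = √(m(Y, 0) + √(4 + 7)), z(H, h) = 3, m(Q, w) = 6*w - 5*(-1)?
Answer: 3/64 + 509*√(5 + √11) ≈ 1467.9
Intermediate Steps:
m(Q, w) = 5 + 6*w (m(Q, w) = 6*w + 5 = 5 + 6*w)
M(Y, r) = √(5 + √11) (M(Y, r) = √((5 + 6*0) + √(4 + 7)) = √((5 + 0) + √11) = √(5 + √11))
-3/(-64) + 509*M(4, z(6, -5)) = -3/(-64) + 509*√(5 + √11) = -1/64*(-3) + 509*√(5 + √11) = 3/64 + 509*√(5 + √11)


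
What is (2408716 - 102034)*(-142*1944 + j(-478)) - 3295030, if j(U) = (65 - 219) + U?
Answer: -638216070790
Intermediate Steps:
j(U) = -154 + U
(2408716 - 102034)*(-142*1944 + j(-478)) - 3295030 = (2408716 - 102034)*(-142*1944 + (-154 - 478)) - 3295030 = 2306682*(-276048 - 632) - 3295030 = 2306682*(-276680) - 3295030 = -638212775760 - 3295030 = -638216070790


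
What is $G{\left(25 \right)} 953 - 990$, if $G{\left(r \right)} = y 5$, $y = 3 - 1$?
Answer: $8540$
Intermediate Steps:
$y = 2$
$G{\left(r \right)} = 10$ ($G{\left(r \right)} = 2 \cdot 5 = 10$)
$G{\left(25 \right)} 953 - 990 = 10 \cdot 953 - 990 = 9530 - 990 = 8540$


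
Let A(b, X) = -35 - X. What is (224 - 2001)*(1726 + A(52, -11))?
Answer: -3024454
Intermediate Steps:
(224 - 2001)*(1726 + A(52, -11)) = (224 - 2001)*(1726 + (-35 - 1*(-11))) = -1777*(1726 + (-35 + 11)) = -1777*(1726 - 24) = -1777*1702 = -3024454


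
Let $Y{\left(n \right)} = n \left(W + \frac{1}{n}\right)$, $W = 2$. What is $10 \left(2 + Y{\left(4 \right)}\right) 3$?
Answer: $330$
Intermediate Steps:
$Y{\left(n \right)} = n \left(2 + \frac{1}{n}\right)$
$10 \left(2 + Y{\left(4 \right)}\right) 3 = 10 \left(2 + \left(1 + 2 \cdot 4\right)\right) 3 = 10 \left(2 + \left(1 + 8\right)\right) 3 = 10 \left(2 + 9\right) 3 = 10 \cdot 11 \cdot 3 = 110 \cdot 3 = 330$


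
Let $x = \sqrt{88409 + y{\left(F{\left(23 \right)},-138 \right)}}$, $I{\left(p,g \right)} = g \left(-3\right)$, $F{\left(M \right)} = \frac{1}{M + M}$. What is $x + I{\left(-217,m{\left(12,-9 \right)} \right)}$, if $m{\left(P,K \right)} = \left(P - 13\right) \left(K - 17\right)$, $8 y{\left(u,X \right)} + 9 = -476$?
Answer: $-78 + \frac{\sqrt{1413574}}{4} \approx 219.23$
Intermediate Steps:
$F{\left(M \right)} = \frac{1}{2 M}$
$y{\left(u,X \right)} = - \frac{485}{8}$ ($y{\left(u,X \right)} = - \frac{9}{8} + \frac{1}{8} \left(-476\right) = - \frac{9}{8} - \frac{119}{2} = - \frac{485}{8}$)
$m{\left(P,K \right)} = \left(-17 + K\right) \left(-13 + P\right)$ ($m{\left(P,K \right)} = \left(-13 + P\right) \left(-17 + K\right) = \left(-17 + K\right) \left(-13 + P\right)$)
$I{\left(p,g \right)} = - 3 g$
$x = \frac{\sqrt{1413574}}{4}$ ($x = \sqrt{88409 - \frac{485}{8}} = \sqrt{\frac{706787}{8}} = \frac{\sqrt{1413574}}{4} \approx 297.23$)
$x + I{\left(-217,m{\left(12,-9 \right)} \right)} = \frac{\sqrt{1413574}}{4} - 3 \left(221 - 204 - -117 - 108\right) = \frac{\sqrt{1413574}}{4} - 3 \left(221 - 204 + 117 - 108\right) = \frac{\sqrt{1413574}}{4} - 78 = -78 + \frac{\sqrt{1413574}}{4}$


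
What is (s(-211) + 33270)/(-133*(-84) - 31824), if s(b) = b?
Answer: -33059/20652 ≈ -1.6008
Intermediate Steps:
(s(-211) + 33270)/(-133*(-84) - 31824) = (-211 + 33270)/(-133*(-84) - 31824) = 33059/(11172 - 31824) = 33059/(-20652) = 33059*(-1/20652) = -33059/20652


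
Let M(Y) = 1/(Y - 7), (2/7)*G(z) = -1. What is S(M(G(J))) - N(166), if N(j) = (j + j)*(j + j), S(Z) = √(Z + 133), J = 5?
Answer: -110224 + √58611/21 ≈ -1.1021e+5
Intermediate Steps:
G(z) = -7/2 (G(z) = (7/2)*(-1) = -7/2)
M(Y) = 1/(-7 + Y)
S(Z) = √(133 + Z)
N(j) = 4*j² (N(j) = (2*j)*(2*j) = 4*j²)
S(M(G(J))) - N(166) = √(133 + 1/(-7 - 7/2)) - 4*166² = √(133 + 1/(-21/2)) - 4*27556 = √(133 - 2/21) - 1*110224 = √(2791/21) - 110224 = √58611/21 - 110224 = -110224 + √58611/21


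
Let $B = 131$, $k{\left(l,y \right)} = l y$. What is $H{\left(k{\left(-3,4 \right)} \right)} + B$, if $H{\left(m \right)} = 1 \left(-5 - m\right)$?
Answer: $138$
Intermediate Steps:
$H{\left(m \right)} = -5 - m$
$H{\left(k{\left(-3,4 \right)} \right)} + B = \left(-5 - \left(-3\right) 4\right) + 131 = \left(-5 - -12\right) + 131 = \left(-5 + 12\right) + 131 = 7 + 131 = 138$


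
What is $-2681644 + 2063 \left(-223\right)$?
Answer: $-3141693$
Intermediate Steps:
$-2681644 + 2063 \left(-223\right) = -2681644 - 460049 = -3141693$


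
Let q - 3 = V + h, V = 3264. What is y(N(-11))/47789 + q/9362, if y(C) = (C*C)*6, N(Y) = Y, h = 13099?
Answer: 394455793/223700309 ≈ 1.7633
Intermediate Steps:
y(C) = 6*C**2 (y(C) = C**2*6 = 6*C**2)
q = 16366 (q = 3 + (3264 + 13099) = 3 + 16363 = 16366)
y(N(-11))/47789 + q/9362 = (6*(-11)**2)/47789 + 16366/9362 = (6*121)*(1/47789) + 16366*(1/9362) = 726*(1/47789) + 8183/4681 = 726/47789 + 8183/4681 = 394455793/223700309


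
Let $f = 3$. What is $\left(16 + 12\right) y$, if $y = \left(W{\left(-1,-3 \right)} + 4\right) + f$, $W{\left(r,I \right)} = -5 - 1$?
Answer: $28$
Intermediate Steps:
$W{\left(r,I \right)} = -6$
$y = 1$ ($y = \left(-6 + 4\right) + 3 = -2 + 3 = 1$)
$\left(16 + 12\right) y = \left(16 + 12\right) 1 = 28 \cdot 1 = 28$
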